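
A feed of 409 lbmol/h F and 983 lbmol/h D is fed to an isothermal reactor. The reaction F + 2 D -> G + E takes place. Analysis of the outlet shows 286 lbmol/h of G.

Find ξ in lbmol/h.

For G: n = n₀ + 1ξ → 286 = 0 + 1ξ, giving ξ = 286 lbmol/h.
Outlet amounts (n = n₀ + ν ξ):
  F: 409 − 1(286) = 123
  D: 983 − 2(286) = 411
  G: 0 + 1(286) = 286
  E: 0 + 1(286) = 286

ξ = 286 lbmol/h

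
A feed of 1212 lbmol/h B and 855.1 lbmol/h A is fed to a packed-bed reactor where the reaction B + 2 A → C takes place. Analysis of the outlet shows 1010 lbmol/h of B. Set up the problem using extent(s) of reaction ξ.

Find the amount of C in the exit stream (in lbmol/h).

For B: n = n₀ − 1ξ → 1010 = 1212 − 1ξ, giving ξ = 202 lbmol/h.
Outlet amounts (n = n₀ + ν ξ):
  B: 1212 − 1(202) = 1010
  A: 855.1 − 2(202) = 451.1
  C: 0 + 1(202) = 202

202 lbmol/h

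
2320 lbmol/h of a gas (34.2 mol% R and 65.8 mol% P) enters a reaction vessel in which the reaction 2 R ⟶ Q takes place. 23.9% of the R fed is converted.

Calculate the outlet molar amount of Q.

94.8 lbmol/h

R reacted = 0.239 × 793.4 = 189.6 lbmol/h; ν_R = −2, so ξ = 189.6/2 = 94.82 lbmol/h.
Outlet amounts (n = n₀ + ν ξ):
  R: 793.4 − 2(94.82) = 603.8
  Q: 0 + 1(94.82) = 94.82
  P: 1527 (inert)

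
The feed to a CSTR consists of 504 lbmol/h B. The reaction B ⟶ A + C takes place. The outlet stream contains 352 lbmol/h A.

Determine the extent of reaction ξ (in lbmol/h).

ξ = 352 lbmol/h

For A: n = n₀ + 1ξ → 352 = 0 + 1ξ, giving ξ = 352 lbmol/h.
Outlet amounts (n = n₀ + ν ξ):
  B: 504 − 1(352) = 152
  A: 0 + 1(352) = 352
  C: 0 + 1(352) = 352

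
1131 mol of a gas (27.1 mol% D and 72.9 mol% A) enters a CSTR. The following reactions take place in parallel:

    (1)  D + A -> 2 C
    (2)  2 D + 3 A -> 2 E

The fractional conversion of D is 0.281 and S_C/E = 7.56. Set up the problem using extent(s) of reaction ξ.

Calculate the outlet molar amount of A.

729 mol

Conversion of D: D consumed = 0.281 × 306.5 = 86.13 mol = 1ξ₁ + 2ξ₂.
Selectivity: 2ξ₁ / (2ξ₂) = 7.56 → ξ₁ = 7.56 ξ₂.
Substitute: (1·7.56 + 2) ξ₂ = 86.13 → ξ₂ = 9.009 mol, ξ₁ = 68.11 mol.
Outlet amounts (n = n₀ + Σ ν·ξ):
  D: 306.5 − 1(68.11) − 2(9.009) = 220.4
  A: 824.5 − 1(68.11) − 3(9.009) = 729.4
  C: 0 + 2(68.11) = 136.2
  E: 0 + 2(9.009) = 18.02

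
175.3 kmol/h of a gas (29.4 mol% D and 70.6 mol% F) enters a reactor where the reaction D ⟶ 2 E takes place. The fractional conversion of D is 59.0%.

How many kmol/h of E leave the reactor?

D reacted = 0.59 × 51.54 = 30.41 kmol/h; ν_D = −1, so ξ = 30.41/1 = 30.41 kmol/h.
Outlet amounts (n = n₀ + ν ξ):
  D: 51.54 − 1(30.41) = 21.13
  E: 0 + 2(30.41) = 60.82
  F: 123.8 (inert)

60.8 kmol/h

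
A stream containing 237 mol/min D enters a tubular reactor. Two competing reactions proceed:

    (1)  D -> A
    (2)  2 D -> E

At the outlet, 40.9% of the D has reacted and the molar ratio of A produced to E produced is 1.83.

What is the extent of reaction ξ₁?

Conversion of D: D consumed = 0.409 × 237 = 96.93 mol/min = 1ξ₁ + 2ξ₂.
Selectivity: 1ξ₁ / (1ξ₂) = 1.83 → ξ₁ = 1.83 ξ₂.
Substitute: (1·1.83 + 2) ξ₂ = 96.93 → ξ₂ = 25.31 mol/min, ξ₁ = 46.32 mol/min.
Outlet amounts (n = n₀ + Σ ν·ξ):
  D: 237 − 1(46.32) − 2(25.31) = 140.1
  A: 0 + 1(46.32) = 46.32
  E: 0 + 1(25.31) = 25.31

ξ₁ = 46.3 mol/min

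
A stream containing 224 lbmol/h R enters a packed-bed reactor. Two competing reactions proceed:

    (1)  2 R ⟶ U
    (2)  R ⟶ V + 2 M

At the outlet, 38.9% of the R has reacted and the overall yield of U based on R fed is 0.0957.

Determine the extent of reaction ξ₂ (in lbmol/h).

Yield of U: 1ξ₁ / 224 = 0.0957 → ξ₁ = 21.44 lbmol/h.
Conversion of R: 2ξ₁ + 1ξ₂ = 0.389 × 224 = 87.14 → ξ₂ = 44.26 lbmol/h.
Outlet amounts (n = n₀ + Σ ν·ξ):
  R: 224 − 2(21.44) − 1(44.26) = 136.9
  U: 0 + 1(21.44) = 21.44
  V: 0 + 1(44.26) = 44.26
  M: 0 + 2(44.26) = 88.52

ξ₂ = 44.3 lbmol/h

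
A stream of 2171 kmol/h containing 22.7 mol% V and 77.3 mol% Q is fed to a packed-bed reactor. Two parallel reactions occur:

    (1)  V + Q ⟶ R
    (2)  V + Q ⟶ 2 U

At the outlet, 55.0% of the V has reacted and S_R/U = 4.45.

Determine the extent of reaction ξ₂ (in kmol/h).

Conversion of V: V consumed = 0.55 × 492.8 = 271 kmol/h = 1ξ₁ + 1ξ₂.
Selectivity: 1ξ₁ / (2ξ₂) = 4.45 → ξ₁ = 8.9 ξ₂.
Substitute: (1·8.9 + 1) ξ₂ = 271 → ξ₂ = 27.38 kmol/h, ξ₁ = 243.7 kmol/h.
Outlet amounts (n = n₀ + Σ ν·ξ):
  V: 492.8 − 1(243.7) − 1(27.38) = 221.8
  Q: 1678 − 1(243.7) − 1(27.38) = 1407
  R: 0 + 1(243.7) = 243.7
  U: 0 + 2(27.38) = 54.76

ξ₂ = 27.4 kmol/h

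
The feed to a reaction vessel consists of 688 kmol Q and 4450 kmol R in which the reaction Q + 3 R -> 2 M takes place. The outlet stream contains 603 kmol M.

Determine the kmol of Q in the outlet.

386 kmol

For M: n = n₀ + 2ξ → 603 = 0 + 2ξ, giving ξ = 301.5 kmol.
Outlet amounts (n = n₀ + ν ξ):
  Q: 688 − 1(301.5) = 386.5
  R: 4450 − 3(301.5) = 3546
  M: 0 + 2(301.5) = 603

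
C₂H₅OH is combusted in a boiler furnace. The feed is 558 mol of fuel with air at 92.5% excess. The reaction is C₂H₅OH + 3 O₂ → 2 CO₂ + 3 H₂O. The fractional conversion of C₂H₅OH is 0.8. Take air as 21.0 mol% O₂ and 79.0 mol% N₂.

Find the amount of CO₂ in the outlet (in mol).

893 mol

Stoichiometric O₂ = 3 × 558 = 1674 mol; O₂ fed = 1674 × 1.925 = 3222 mol.
N₂ fed = 3222 × 79/21 = 12120 mol.
Fuel reacted = 0.8 × 558 → ξ = 446.4 mol.
Outlet (n = n₀ + ν ξ):
  C₂H₅OH: 558 − 1(446.4) = 111.6
  O₂: 3222 − 3(446.4) = 1883
  N₂: 12120 (inert)
  CO₂: 0 + 2(446.4) = 892.8
  H₂O: 0 + 3(446.4) = 1339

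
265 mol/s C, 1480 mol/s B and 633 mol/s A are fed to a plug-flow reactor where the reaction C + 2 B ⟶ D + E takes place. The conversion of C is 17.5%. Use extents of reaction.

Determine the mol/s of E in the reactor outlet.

C reacted = 0.175 × 265 = 46.38 mol/s; ν_C = −1, so ξ = 46.38/1 = 46.38 mol/s.
Outlet amounts (n = n₀ + ν ξ):
  C: 265 − 1(46.38) = 218.6
  B: 1480 − 2(46.38) = 1387
  D: 0 + 1(46.38) = 46.38
  E: 0 + 1(46.38) = 46.38
  A: 633 (inert)

46.4 mol/s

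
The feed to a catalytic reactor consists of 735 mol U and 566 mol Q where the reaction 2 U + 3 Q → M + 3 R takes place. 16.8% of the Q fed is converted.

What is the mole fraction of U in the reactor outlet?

Q reacted = 0.168 × 566 = 95.09 mol; ν_Q = −3, so ξ = 95.09/3 = 31.7 mol.
Outlet amounts (n = n₀ + ν ξ):
  U: 735 − 2(31.7) = 671.6
  Q: 566 − 3(31.7) = 470.9
  M: 0 + 1(31.7) = 31.7
  R: 0 + 3(31.7) = 95.09
Total out = 1269 mol; y_U = 671.6 / 1269 = 0.5291.

0.529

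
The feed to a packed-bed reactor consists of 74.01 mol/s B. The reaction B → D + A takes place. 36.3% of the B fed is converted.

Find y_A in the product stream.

B reacted = 0.363 × 74.01 = 26.87 mol/s; ν_B = −1, so ξ = 26.87/1 = 26.87 mol/s.
Outlet amounts (n = n₀ + ν ξ):
  B: 74.01 − 1(26.87) = 47.14
  D: 0 + 1(26.87) = 26.87
  A: 0 + 1(26.87) = 26.87
Total out = 100.9 mol/s; y_A = 26.87 / 100.9 = 0.2663.

0.266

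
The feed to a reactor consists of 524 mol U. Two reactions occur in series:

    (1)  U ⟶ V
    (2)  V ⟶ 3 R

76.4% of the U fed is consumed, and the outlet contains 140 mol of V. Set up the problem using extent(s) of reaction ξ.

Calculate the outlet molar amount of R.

Conversion of U: U consumed = 1ξ₁ = 0.764 × 524 → ξ₁ = 400.3 mol.
V balance: n_V = 0 + 1ξ₁ − 1ξ₂ = 140 → ξ₂ = (1·400.3 − 140)/1 = 260.3 mol.
Outlet amounts (n = n₀ + Σ ν·ξ):
  U: 524 − 1(400.3) = 123.7
  V: 0 + 1(400.3) − 1(260.3) = 140
  R: 0 + 3(260.3) = 781

781 mol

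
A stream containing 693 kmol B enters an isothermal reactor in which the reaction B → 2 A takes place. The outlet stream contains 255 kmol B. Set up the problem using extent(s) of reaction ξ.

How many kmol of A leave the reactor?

For B: n = n₀ − 1ξ → 255 = 693 − 1ξ, giving ξ = 438 kmol.
Outlet amounts (n = n₀ + ν ξ):
  B: 693 − 1(438) = 255
  A: 0 + 2(438) = 876

876 kmol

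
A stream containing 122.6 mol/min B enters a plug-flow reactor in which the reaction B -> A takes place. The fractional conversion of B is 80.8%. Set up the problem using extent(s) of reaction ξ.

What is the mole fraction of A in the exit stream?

B reacted = 0.808 × 122.6 = 99.06 mol/min; ν_B = −1, so ξ = 99.06/1 = 99.06 mol/min.
Outlet amounts (n = n₀ + ν ξ):
  B: 122.6 − 1(99.06) = 23.54
  A: 0 + 1(99.06) = 99.06
Total out = 122.6 mol/min; y_A = 99.06 / 122.6 = 0.808.

0.808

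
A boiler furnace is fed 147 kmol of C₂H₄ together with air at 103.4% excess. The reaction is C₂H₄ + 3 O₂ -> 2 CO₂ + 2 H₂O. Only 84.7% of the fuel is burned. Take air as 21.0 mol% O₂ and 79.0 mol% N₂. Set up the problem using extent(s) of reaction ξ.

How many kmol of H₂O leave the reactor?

Stoichiometric O₂ = 3 × 147 = 441 kmol; O₂ fed = 441 × 2.034 = 897 kmol.
N₂ fed = 897 × 79/21 = 3374 kmol.
Fuel reacted = 0.847 × 147 → ξ = 124.5 kmol.
Outlet (n = n₀ + ν ξ):
  C₂H₄: 147 − 1(124.5) = 22.49
  O₂: 897 − 3(124.5) = 523.5
  N₂: 3374 (inert)
  CO₂: 0 + 2(124.5) = 249
  H₂O: 0 + 2(124.5) = 249

249 kmol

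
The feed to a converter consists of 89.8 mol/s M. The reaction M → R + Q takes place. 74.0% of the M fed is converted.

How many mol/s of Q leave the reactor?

66.5 mol/s

M reacted = 0.74 × 89.8 = 66.45 mol/s; ν_M = −1, so ξ = 66.45/1 = 66.45 mol/s.
Outlet amounts (n = n₀ + ν ξ):
  M: 89.8 − 1(66.45) = 23.35
  R: 0 + 1(66.45) = 66.45
  Q: 0 + 1(66.45) = 66.45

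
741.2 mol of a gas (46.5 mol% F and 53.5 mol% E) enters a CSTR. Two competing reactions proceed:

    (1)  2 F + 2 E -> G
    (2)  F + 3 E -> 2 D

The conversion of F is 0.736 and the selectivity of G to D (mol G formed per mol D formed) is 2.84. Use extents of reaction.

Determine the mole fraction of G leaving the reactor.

0.333

Conversion of F: F consumed = 0.736 × 344.7 = 253.7 mol = 2ξ₁ + 1ξ₂.
Selectivity: 1ξ₁ / (2ξ₂) = 2.84 → ξ₁ = 5.68 ξ₂.
Substitute: (2·5.68 + 1) ξ₂ = 253.7 → ξ₂ = 20.52 mol, ξ₁ = 116.6 mol.
Outlet amounts (n = n₀ + Σ ν·ξ):
  F: 344.7 − 2(116.6) − 1(20.52) = 90.99
  E: 396.5 − 2(116.6) − 3(20.52) = 101.8
  G: 0 + 1(116.6) = 116.6
  D: 0 + 2(20.52) = 41.05
Total out = 350.4 mol; y_G = 116.6 / 350.4 = 0.3326.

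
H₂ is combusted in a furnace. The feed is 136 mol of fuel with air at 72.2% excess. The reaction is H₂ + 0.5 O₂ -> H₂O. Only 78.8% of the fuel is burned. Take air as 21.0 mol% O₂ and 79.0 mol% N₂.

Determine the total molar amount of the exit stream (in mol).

Stoichiometric O₂ = 0.5 × 136 = 68 mol; O₂ fed = 68 × 1.722 = 117.1 mol.
N₂ fed = 117.1 × 79/21 = 440.5 mol.
Fuel reacted = 0.788 × 136 → ξ = 107.2 mol.
Outlet (n = n₀ + ν ξ):
  H₂: 136 − 1(107.2) = 28.83
  O₂: 117.1 − 0.5(107.2) = 63.51
  N₂: 440.5 (inert)
  H₂O: 0 + 1(107.2) = 107.2
Total out = 28.83 + 63.51 + 440.5 + 107.2 = 640 mol.

640 mol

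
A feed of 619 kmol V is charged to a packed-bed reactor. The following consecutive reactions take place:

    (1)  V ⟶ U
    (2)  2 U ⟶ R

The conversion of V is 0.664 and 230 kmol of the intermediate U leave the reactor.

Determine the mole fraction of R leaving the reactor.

Conversion of V: V consumed = 1ξ₁ = 0.664 × 619 → ξ₁ = 411 kmol.
U balance: n_U = 0 + 1ξ₁ − 2ξ₂ = 230 → ξ₂ = (1·411 − 230)/2 = 90.51 kmol.
Outlet amounts (n = n₀ + Σ ν·ξ):
  V: 619 − 1(411) = 208
  U: 0 + 1(411) − 2(90.51) = 230
  R: 0 + 1(90.51) = 90.51
Total out = 528.5 kmol; y_R = 90.51 / 528.5 = 0.1713.

0.171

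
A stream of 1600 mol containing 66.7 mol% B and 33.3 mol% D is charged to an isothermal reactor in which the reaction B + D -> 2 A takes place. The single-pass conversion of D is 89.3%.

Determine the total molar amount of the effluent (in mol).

D reacted = 0.893 × 532.8 = 475.8 mol; ν_D = −1, so ξ = 475.8/1 = 475.8 mol.
Outlet amounts (n = n₀ + ν ξ):
  B: 1067 − 1(475.8) = 591.4
  D: 532.8 − 1(475.8) = 57.01
  A: 0 + 2(475.8) = 951.6
Total out = 591.4 + 57.01 + 951.6 = 1600 mol.

1600 mol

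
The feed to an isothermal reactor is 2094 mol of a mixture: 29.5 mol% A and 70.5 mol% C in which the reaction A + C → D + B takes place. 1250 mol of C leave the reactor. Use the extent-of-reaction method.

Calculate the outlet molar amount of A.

391 mol

For C: n = n₀ − 1ξ → 1250 = 1476 − 1ξ, giving ξ = 226.3 mol.
Outlet amounts (n = n₀ + ν ξ):
  A: 617.7 − 1(226.3) = 391.5
  C: 1476 − 1(226.3) = 1250
  D: 0 + 1(226.3) = 226.3
  B: 0 + 1(226.3) = 226.3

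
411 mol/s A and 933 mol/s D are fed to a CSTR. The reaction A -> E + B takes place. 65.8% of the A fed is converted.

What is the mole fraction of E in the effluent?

0.168

A reacted = 0.658 × 411 = 270.4 mol/s; ν_A = −1, so ξ = 270.4/1 = 270.4 mol/s.
Outlet amounts (n = n₀ + ν ξ):
  A: 411 − 1(270.4) = 140.6
  E: 0 + 1(270.4) = 270.4
  B: 0 + 1(270.4) = 270.4
  D: 933 (inert)
Total out = 1614 mol/s; y_E = 270.4 / 1614 = 0.1675.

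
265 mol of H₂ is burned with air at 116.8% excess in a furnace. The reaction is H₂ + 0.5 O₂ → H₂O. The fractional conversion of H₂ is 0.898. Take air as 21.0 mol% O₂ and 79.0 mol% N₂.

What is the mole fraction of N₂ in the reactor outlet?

Stoichiometric O₂ = 0.5 × 265 = 132.5 mol; O₂ fed = 132.5 × 2.168 = 287.3 mol.
N₂ fed = 287.3 × 79/21 = 1081 mol.
Fuel reacted = 0.898 × 265 → ξ = 238 mol.
Outlet (n = n₀ + ν ξ):
  H₂: 265 − 1(238) = 27.03
  O₂: 287.3 − 0.5(238) = 168.3
  N₂: 1081 (inert)
  H₂O: 0 + 1(238) = 238
Total out = 1514 mol; y_N₂ = 1081 / 1514 = 0.7138.

0.714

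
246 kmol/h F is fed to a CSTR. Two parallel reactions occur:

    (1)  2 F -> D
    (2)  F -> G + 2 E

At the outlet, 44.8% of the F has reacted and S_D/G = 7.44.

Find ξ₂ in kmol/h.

ξ₂ = 6.94 kmol/h

Conversion of F: F consumed = 0.448 × 246 = 110.2 kmol/h = 2ξ₁ + 1ξ₂.
Selectivity: 1ξ₁ / (1ξ₂) = 7.44 → ξ₁ = 7.44 ξ₂.
Substitute: (2·7.44 + 1) ξ₂ = 110.2 → ξ₂ = 6.94 kmol/h, ξ₁ = 51.63 kmol/h.
Outlet amounts (n = n₀ + Σ ν·ξ):
  F: 246 − 2(51.63) − 1(6.94) = 135.8
  D: 0 + 1(51.63) = 51.63
  G: 0 + 1(6.94) = 6.94
  E: 0 + 2(6.94) = 13.88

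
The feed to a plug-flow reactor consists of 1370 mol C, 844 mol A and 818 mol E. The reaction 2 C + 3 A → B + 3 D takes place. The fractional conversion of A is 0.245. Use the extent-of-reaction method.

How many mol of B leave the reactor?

A reacted = 0.245 × 844 = 206.8 mol; ν_A = −3, so ξ = 206.8/3 = 68.93 mol.
Outlet amounts (n = n₀ + ν ξ):
  C: 1370 − 2(68.93) = 1232
  A: 844 − 3(68.93) = 637.2
  B: 0 + 1(68.93) = 68.93
  D: 0 + 3(68.93) = 206.8
  E: 818 (inert)

68.9 mol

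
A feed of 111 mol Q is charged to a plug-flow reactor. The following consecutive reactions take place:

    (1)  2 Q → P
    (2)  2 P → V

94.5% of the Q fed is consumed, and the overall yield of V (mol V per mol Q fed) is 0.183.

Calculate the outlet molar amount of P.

11.8 mol

Conversion of Q: Q consumed = 2ξ₁ = 0.945 × 111 → ξ₁ = 52.45 mol.
Yield of V: 1ξ₂ / 111 = 0.183 → ξ₂ = 20.31 mol.
Outlet amounts (n = n₀ + Σ ν·ξ):
  Q: 111 − 2(52.45) = 6.105
  P: 0 + 1(52.45) − 2(20.31) = 11.82
  V: 0 + 1(20.31) = 20.31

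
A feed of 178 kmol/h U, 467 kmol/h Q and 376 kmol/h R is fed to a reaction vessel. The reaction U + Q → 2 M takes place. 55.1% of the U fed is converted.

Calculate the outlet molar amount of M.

U reacted = 0.551 × 178 = 98.08 kmol/h; ν_U = −1, so ξ = 98.08/1 = 98.08 kmol/h.
Outlet amounts (n = n₀ + ν ξ):
  U: 178 − 1(98.08) = 79.92
  Q: 467 − 1(98.08) = 368.9
  M: 0 + 2(98.08) = 196.2
  R: 376 (inert)

196 kmol/h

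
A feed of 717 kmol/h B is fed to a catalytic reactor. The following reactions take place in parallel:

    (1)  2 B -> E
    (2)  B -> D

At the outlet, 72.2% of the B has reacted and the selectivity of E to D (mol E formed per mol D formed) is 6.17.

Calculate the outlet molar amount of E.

239 kmol/h

Conversion of B: B consumed = 0.722 × 717 = 517.7 kmol/h = 2ξ₁ + 1ξ₂.
Selectivity: 1ξ₁ / (1ξ₂) = 6.17 → ξ₁ = 6.17 ξ₂.
Substitute: (2·6.17 + 1) ξ₂ = 517.7 → ξ₂ = 38.81 kmol/h, ξ₁ = 239.4 kmol/h.
Outlet amounts (n = n₀ + Σ ν·ξ):
  B: 717 − 2(239.4) − 1(38.81) = 199.3
  E: 0 + 1(239.4) = 239.4
  D: 0 + 1(38.81) = 38.81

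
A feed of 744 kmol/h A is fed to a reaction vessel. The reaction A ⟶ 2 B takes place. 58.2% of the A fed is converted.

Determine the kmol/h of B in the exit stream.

866 kmol/h

A reacted = 0.582 × 744 = 433 kmol/h; ν_A = −1, so ξ = 433/1 = 433 kmol/h.
Outlet amounts (n = n₀ + ν ξ):
  A: 744 − 1(433) = 311
  B: 0 + 2(433) = 866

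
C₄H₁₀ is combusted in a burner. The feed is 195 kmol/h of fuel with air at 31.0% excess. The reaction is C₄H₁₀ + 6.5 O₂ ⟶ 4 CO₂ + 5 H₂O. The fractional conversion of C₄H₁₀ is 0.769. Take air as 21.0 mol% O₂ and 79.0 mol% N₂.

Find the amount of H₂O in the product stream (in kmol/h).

Stoichiometric O₂ = 6.5 × 195 = 1268 kmol/h; O₂ fed = 1268 × 1.310 = 1660 kmol/h.
N₂ fed = 1660 × 79/21 = 6246 kmol/h.
Fuel reacted = 0.769 × 195 → ξ = 150 kmol/h.
Outlet (n = n₀ + ν ξ):
  C₄H₁₀: 195 − 1(150) = 45.04
  O₂: 1660 − 6.5(150) = 685.7
  N₂: 6246 (inert)
  CO₂: 0 + 4(150) = 599.8
  H₂O: 0 + 5(150) = 749.8

750 kmol/h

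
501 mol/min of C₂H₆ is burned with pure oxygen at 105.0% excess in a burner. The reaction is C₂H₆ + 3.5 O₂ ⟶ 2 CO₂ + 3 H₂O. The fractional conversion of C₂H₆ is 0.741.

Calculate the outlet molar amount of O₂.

Stoichiometric O₂ = 3.5 × 501 = 1754 mol/min; O₂ fed = 1754 × 2.050 = 3595 mol/min.
Fuel reacted = 0.741 × 501 → ξ = 371.2 mol/min.
Outlet (n = n₀ + ν ξ):
  C₂H₆: 501 − 1(371.2) = 129.8
  O₂: 3595 − 3.5(371.2) = 2295
  CO₂: 0 + 2(371.2) = 742.5
  H₂O: 0 + 3(371.2) = 1114

2300 mol/min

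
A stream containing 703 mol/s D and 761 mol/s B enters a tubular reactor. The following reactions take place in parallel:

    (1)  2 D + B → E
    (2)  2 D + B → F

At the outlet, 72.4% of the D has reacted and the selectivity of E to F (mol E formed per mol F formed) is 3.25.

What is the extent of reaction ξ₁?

ξ₁ = 195 mol/s

Conversion of D: D consumed = 0.724 × 703 = 509 mol/s = 2ξ₁ + 2ξ₂.
Selectivity: 1ξ₁ / (1ξ₂) = 3.25 → ξ₁ = 3.25 ξ₂.
Substitute: (2·3.25 + 2) ξ₂ = 509 → ξ₂ = 59.88 mol/s, ξ₁ = 194.6 mol/s.
Outlet amounts (n = n₀ + Σ ν·ξ):
  D: 703 − 2(194.6) − 2(59.88) = 194
  B: 761 − 1(194.6) − 1(59.88) = 506.5
  E: 0 + 1(194.6) = 194.6
  F: 0 + 1(59.88) = 59.88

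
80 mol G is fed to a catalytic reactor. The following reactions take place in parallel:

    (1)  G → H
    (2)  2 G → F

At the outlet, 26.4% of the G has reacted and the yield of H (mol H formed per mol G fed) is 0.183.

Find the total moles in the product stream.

76.8 mol

Yield of H: 1ξ₁ / 80 = 0.183 → ξ₁ = 14.64 mol.
Conversion of G: 1ξ₁ + 2ξ₂ = 0.264 × 80 = 21.12 → ξ₂ = 3.24 mol.
Outlet amounts (n = n₀ + Σ ν·ξ):
  G: 80 − 1(14.64) − 2(3.24) = 58.88
  H: 0 + 1(14.64) = 14.64
  F: 0 + 1(3.24) = 3.24
Total out = 58.88 + 14.64 + 3.24 = 76.76 mol.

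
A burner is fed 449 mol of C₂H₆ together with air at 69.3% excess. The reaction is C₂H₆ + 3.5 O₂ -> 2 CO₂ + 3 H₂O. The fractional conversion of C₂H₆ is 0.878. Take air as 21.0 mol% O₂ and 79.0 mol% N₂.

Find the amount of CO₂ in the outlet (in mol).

788 mol

Stoichiometric O₂ = 3.5 × 449 = 1572 mol; O₂ fed = 1572 × 1.693 = 2661 mol.
N₂ fed = 2661 × 79/21 = 10010 mol.
Fuel reacted = 0.878 × 449 → ξ = 394.2 mol.
Outlet (n = n₀ + ν ξ):
  C₂H₆: 449 − 1(394.2) = 54.78
  O₂: 2661 − 3.5(394.2) = 1281
  N₂: 10010 (inert)
  CO₂: 0 + 2(394.2) = 788.4
  H₂O: 0 + 3(394.2) = 1183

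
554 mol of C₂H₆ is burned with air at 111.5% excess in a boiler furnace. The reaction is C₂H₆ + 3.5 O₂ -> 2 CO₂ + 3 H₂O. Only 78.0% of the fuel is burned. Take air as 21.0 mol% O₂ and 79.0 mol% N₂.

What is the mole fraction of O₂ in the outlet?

Stoichiometric O₂ = 3.5 × 554 = 1939 mol; O₂ fed = 1939 × 2.115 = 4101 mol.
N₂ fed = 4101 × 79/21 = 15430 mol.
Fuel reacted = 0.78 × 554 → ξ = 432.1 mol.
Outlet (n = n₀ + ν ξ):
  C₂H₆: 554 − 1(432.1) = 121.9
  O₂: 4101 − 3.5(432.1) = 2589
  N₂: 15430 (inert)
  CO₂: 0 + 2(432.1) = 864.2
  H₂O: 0 + 3(432.1) = 1296
Total out = 20300 mol; y_O₂ = 2589 / 20300 = 0.1275.

0.128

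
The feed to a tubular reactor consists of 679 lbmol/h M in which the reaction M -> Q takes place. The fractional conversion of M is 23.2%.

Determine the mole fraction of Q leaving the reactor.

0.232

M reacted = 0.232 × 679 = 157.5 lbmol/h; ν_M = −1, so ξ = 157.5/1 = 157.5 lbmol/h.
Outlet amounts (n = n₀ + ν ξ):
  M: 679 − 1(157.5) = 521.5
  Q: 0 + 1(157.5) = 157.5
Total out = 679 lbmol/h; y_Q = 157.5 / 679 = 0.232.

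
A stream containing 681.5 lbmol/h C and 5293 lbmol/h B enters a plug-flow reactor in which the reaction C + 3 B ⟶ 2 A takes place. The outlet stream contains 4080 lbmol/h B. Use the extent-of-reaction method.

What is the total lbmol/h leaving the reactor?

For B: n = n₀ − 3ξ → 4080 = 5293 − 3ξ, giving ξ = 404.3 lbmol/h.
Outlet amounts (n = n₀ + ν ξ):
  C: 681.5 − 1(404.3) = 277.2
  B: 5293 − 3(404.3) = 4080
  A: 0 + 2(404.3) = 808.7
Total out = 277.2 + 4080 + 808.7 = 5166 lbmol/h.

5170 lbmol/h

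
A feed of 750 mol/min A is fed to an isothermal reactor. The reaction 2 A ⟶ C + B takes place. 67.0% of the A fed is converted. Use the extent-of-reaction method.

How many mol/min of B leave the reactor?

A reacted = 0.67 × 750 = 502.5 mol/min; ν_A = −2, so ξ = 502.5/2 = 251.3 mol/min.
Outlet amounts (n = n₀ + ν ξ):
  A: 750 − 2(251.3) = 247.5
  C: 0 + 1(251.3) = 251.3
  B: 0 + 1(251.3) = 251.3

251 mol/min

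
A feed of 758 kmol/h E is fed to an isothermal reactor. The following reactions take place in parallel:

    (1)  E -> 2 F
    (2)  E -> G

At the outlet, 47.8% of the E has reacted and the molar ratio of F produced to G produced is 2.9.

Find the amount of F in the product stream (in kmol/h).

429 kmol/h

Conversion of E: E consumed = 0.478 × 758 = 362.3 kmol/h = 1ξ₁ + 1ξ₂.
Selectivity: 2ξ₁ / (1ξ₂) = 2.9 → ξ₁ = 1.45 ξ₂.
Substitute: (1·1.45 + 1) ξ₂ = 362.3 → ξ₂ = 147.9 kmol/h, ξ₁ = 214.4 kmol/h.
Outlet amounts (n = n₀ + Σ ν·ξ):
  E: 758 − 1(214.4) − 1(147.9) = 395.7
  F: 0 + 2(214.4) = 428.9
  G: 0 + 1(147.9) = 147.9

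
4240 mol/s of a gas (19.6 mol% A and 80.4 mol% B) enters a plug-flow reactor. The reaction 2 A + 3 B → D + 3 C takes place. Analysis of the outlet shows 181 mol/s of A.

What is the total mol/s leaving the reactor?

3910 mol/s

For A: n = n₀ − 2ξ → 181 = 831 − 2ξ, giving ξ = 325 mol/s.
Outlet amounts (n = n₀ + ν ξ):
  A: 831 − 2(325) = 181
  B: 3409 − 3(325) = 2434
  D: 0 + 1(325) = 325
  C: 0 + 3(325) = 975.1
Total out = 181 + 2434 + 325 + 975.1 = 3915 mol/s.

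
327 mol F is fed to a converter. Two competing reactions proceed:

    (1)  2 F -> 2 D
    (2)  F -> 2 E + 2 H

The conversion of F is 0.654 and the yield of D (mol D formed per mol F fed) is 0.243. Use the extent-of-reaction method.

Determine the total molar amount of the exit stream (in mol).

Yield of D: 2ξ₁ / 327 = 0.243 → ξ₁ = 39.73 mol.
Conversion of F: 2ξ₁ + 1ξ₂ = 0.654 × 327 = 213.9 → ξ₂ = 134.4 mol.
Outlet amounts (n = n₀ + Σ ν·ξ):
  F: 327 − 2(39.73) − 1(134.4) = 113.1
  D: 0 + 2(39.73) = 79.46
  E: 0 + 2(134.4) = 268.8
  H: 0 + 2(134.4) = 268.8
Total out = 113.1 + 79.46 + 268.8 + 268.8 = 730.2 mol.

730 mol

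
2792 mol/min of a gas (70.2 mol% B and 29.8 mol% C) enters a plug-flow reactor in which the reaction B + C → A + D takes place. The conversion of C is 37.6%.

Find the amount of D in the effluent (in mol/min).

C reacted = 0.376 × 832 = 312.8 mol/min; ν_C = −1, so ξ = 312.8/1 = 312.8 mol/min.
Outlet amounts (n = n₀ + ν ξ):
  B: 1960 − 1(312.8) = 1647
  C: 832 − 1(312.8) = 519.2
  A: 0 + 1(312.8) = 312.8
  D: 0 + 1(312.8) = 312.8

313 mol/min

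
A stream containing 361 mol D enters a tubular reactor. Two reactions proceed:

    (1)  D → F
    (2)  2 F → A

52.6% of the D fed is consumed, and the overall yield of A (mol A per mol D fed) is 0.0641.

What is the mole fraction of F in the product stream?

Conversion of D: D consumed = 1ξ₁ = 0.526 × 361 → ξ₁ = 189.9 mol.
Yield of A: 1ξ₂ / 361 = 0.0641 → ξ₂ = 23.14 mol.
Outlet amounts (n = n₀ + Σ ν·ξ):
  D: 361 − 1(189.9) = 171.1
  F: 0 + 1(189.9) − 2(23.14) = 143.6
  A: 0 + 1(23.14) = 23.14
Total out = 337.9 mol; y_F = 143.6 / 337.9 = 0.425.

0.425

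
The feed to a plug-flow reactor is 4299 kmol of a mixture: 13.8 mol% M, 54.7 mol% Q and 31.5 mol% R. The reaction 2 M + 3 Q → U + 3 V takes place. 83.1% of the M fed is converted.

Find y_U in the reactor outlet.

M reacted = 0.831 × 593.3 = 493 kmol; ν_M = −2, so ξ = 493/2 = 246.5 kmol.
Outlet amounts (n = n₀ + ν ξ):
  M: 593.3 − 2(246.5) = 100.3
  Q: 2352 − 3(246.5) = 1612
  U: 0 + 1(246.5) = 246.5
  V: 0 + 3(246.5) = 739.5
  R: 1354 (inert)
Total out = 4052 kmol; y_U = 246.5 / 4052 = 0.06083.

0.0608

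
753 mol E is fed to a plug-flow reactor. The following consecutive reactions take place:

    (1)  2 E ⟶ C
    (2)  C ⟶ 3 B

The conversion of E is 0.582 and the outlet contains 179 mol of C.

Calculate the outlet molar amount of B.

120 mol

Conversion of E: E consumed = 2ξ₁ = 0.582 × 753 → ξ₁ = 219.1 mol.
C balance: n_C = 0 + 1ξ₁ − 1ξ₂ = 179 → ξ₂ = (1·219.1 − 179)/1 = 40.12 mol.
Outlet amounts (n = n₀ + Σ ν·ξ):
  E: 753 − 2(219.1) = 314.8
  C: 0 + 1(219.1) − 1(40.12) = 179
  B: 0 + 3(40.12) = 120.4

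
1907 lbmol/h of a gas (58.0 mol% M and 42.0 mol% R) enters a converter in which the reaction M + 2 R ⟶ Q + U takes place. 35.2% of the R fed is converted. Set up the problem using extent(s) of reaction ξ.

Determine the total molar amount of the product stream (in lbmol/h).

R reacted = 0.352 × 800.9 = 281.9 lbmol/h; ν_R = −2, so ξ = 281.9/2 = 141 lbmol/h.
Outlet amounts (n = n₀ + ν ξ):
  M: 1106 − 1(141) = 965.1
  R: 800.9 − 2(141) = 519
  Q: 0 + 1(141) = 141
  U: 0 + 1(141) = 141
Total out = 965.1 + 519 + 141 + 141 = 1766 lbmol/h.

1770 lbmol/h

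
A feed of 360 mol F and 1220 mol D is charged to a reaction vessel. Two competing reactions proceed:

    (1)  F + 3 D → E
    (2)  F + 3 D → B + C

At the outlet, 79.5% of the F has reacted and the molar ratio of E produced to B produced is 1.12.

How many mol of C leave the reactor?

Conversion of F: F consumed = 0.795 × 360 = 286.2 mol = 1ξ₁ + 1ξ₂.
Selectivity: 1ξ₁ / (1ξ₂) = 1.12 → ξ₁ = 1.12 ξ₂.
Substitute: (1·1.12 + 1) ξ₂ = 286.2 → ξ₂ = 135 mol, ξ₁ = 151.2 mol.
Outlet amounts (n = n₀ + Σ ν·ξ):
  F: 360 − 1(151.2) − 1(135) = 73.8
  D: 1220 − 3(151.2) − 3(135) = 361.4
  E: 0 + 1(151.2) = 151.2
  B: 0 + 1(135) = 135
  C: 0 + 1(135) = 135

135 mol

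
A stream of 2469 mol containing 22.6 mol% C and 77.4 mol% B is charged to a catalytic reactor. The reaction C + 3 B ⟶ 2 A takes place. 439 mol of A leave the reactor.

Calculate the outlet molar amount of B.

For A: n = n₀ + 2ξ → 439 = 0 + 2ξ, giving ξ = 219.5 mol.
Outlet amounts (n = n₀ + ν ξ):
  C: 558 − 1(219.5) = 338.5
  B: 1911 − 3(219.5) = 1253
  A: 0 + 2(219.5) = 439

1250 mol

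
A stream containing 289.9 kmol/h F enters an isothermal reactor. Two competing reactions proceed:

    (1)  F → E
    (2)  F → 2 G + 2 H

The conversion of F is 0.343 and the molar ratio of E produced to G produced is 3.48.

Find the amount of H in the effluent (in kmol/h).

Conversion of F: F consumed = 0.343 × 289.9 = 99.44 kmol/h = 1ξ₁ + 1ξ₂.
Selectivity: 1ξ₁ / (2ξ₂) = 3.48 → ξ₁ = 6.96 ξ₂.
Substitute: (1·6.96 + 1) ξ₂ = 99.44 → ξ₂ = 12.49 kmol/h, ξ₁ = 86.94 kmol/h.
Outlet amounts (n = n₀ + Σ ν·ξ):
  F: 289.9 − 1(86.94) − 1(12.49) = 190.5
  E: 0 + 1(86.94) = 86.94
  G: 0 + 2(12.49) = 24.98
  H: 0 + 2(12.49) = 24.98

25 kmol/h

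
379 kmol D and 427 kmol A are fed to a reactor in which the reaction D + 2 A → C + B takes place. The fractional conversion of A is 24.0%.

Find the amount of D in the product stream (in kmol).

A reacted = 0.24 × 427 = 102.5 kmol; ν_A = −2, so ξ = 102.5/2 = 51.24 kmol.
Outlet amounts (n = n₀ + ν ξ):
  D: 379 − 1(51.24) = 327.8
  A: 427 − 2(51.24) = 324.5
  C: 0 + 1(51.24) = 51.24
  B: 0 + 1(51.24) = 51.24

328 kmol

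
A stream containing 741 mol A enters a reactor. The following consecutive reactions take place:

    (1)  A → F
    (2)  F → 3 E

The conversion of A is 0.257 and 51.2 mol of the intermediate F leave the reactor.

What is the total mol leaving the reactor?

1020 mol

Conversion of A: A consumed = 1ξ₁ = 0.257 × 741 → ξ₁ = 190.4 mol.
F balance: n_F = 0 + 1ξ₁ − 1ξ₂ = 51.2 → ξ₂ = (1·190.4 − 51.2)/1 = 139.2 mol.
Outlet amounts (n = n₀ + Σ ν·ξ):
  A: 741 − 1(190.4) = 550.6
  F: 0 + 1(190.4) − 1(139.2) = 51.2
  E: 0 + 3(139.2) = 417.7
Total out = 550.6 + 51.2 + 417.7 = 1019 mol.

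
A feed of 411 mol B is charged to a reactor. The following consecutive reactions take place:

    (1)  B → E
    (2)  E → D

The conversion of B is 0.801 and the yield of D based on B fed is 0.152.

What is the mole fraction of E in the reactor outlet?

Conversion of B: B consumed = 1ξ₁ = 0.801 × 411 → ξ₁ = 329.2 mol.
Yield of D: 1ξ₂ / 411 = 0.152 → ξ₂ = 62.47 mol.
Outlet amounts (n = n₀ + Σ ν·ξ):
  B: 411 − 1(329.2) = 81.79
  E: 0 + 1(329.2) − 1(62.47) = 266.7
  D: 0 + 1(62.47) = 62.47
Total out = 411 mol; y_E = 266.7 / 411 = 0.649.

0.649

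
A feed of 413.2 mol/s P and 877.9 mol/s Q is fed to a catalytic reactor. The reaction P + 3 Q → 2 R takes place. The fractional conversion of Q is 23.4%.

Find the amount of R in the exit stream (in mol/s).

Q reacted = 0.234 × 877.9 = 205.4 mol/s; ν_Q = −3, so ξ = 205.4/3 = 68.48 mol/s.
Outlet amounts (n = n₀ + ν ξ):
  P: 413.2 − 1(68.48) = 344.7
  Q: 877.9 − 3(68.48) = 672.5
  R: 0 + 2(68.48) = 137

137 mol/s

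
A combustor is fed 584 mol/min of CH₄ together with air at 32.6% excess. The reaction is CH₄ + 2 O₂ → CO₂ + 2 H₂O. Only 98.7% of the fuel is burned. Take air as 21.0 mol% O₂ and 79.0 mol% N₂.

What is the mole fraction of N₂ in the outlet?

0.732

Stoichiometric O₂ = 2 × 584 = 1168 mol/min; O₂ fed = 1168 × 1.326 = 1549 mol/min.
N₂ fed = 1549 × 79/21 = 5826 mol/min.
Fuel reacted = 0.987 × 584 → ξ = 576.4 mol/min.
Outlet (n = n₀ + ν ξ):
  CH₄: 584 − 1(576.4) = 7.592
  O₂: 1549 − 2(576.4) = 396
  N₂: 5826 (inert)
  CO₂: 0 + 1(576.4) = 576.4
  H₂O: 0 + 2(576.4) = 1153
Total out = 7959 mol/min; y_N₂ = 5826 / 7959 = 0.732.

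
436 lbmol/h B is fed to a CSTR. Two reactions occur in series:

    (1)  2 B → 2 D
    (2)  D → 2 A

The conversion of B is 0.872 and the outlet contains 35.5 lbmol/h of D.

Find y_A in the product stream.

0.883

Conversion of B: B consumed = 2ξ₁ = 0.872 × 436 → ξ₁ = 190.1 lbmol/h.
D balance: n_D = 0 + 2ξ₁ − 1ξ₂ = 35.5 → ξ₂ = (2·190.1 − 35.5)/1 = 344.7 lbmol/h.
Outlet amounts (n = n₀ + Σ ν·ξ):
  B: 436 − 2(190.1) = 55.81
  D: 0 + 2(190.1) − 1(344.7) = 35.5
  A: 0 + 2(344.7) = 689.4
Total out = 780.7 lbmol/h; y_A = 689.4 / 780.7 = 0.883.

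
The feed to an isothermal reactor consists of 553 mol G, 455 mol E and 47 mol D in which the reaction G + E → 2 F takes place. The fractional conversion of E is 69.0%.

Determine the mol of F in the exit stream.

628 mol

E reacted = 0.69 × 455 = 313.9 mol; ν_E = −1, so ξ = 313.9/1 = 313.9 mol.
Outlet amounts (n = n₀ + ν ξ):
  G: 553 − 1(313.9) = 239.1
  E: 455 − 1(313.9) = 141.1
  F: 0 + 2(313.9) = 627.9
  D: 47 (inert)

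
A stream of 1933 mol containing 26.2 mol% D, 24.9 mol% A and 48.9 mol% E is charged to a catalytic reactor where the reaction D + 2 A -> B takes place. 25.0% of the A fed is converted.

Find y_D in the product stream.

0.246

A reacted = 0.25 × 481.3 = 120.3 mol; ν_A = −2, so ξ = 120.3/2 = 60.16 mol.
Outlet amounts (n = n₀ + ν ξ):
  D: 506.4 − 1(60.16) = 446.3
  A: 481.3 − 2(60.16) = 361
  B: 0 + 1(60.16) = 60.16
  E: 945.2 (inert)
Total out = 1813 mol; y_D = 446.3 / 1813 = 0.2462.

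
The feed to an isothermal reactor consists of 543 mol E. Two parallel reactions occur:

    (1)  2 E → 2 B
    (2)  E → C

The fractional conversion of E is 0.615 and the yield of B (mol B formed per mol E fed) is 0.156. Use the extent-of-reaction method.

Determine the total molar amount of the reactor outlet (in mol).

543 mol

Yield of B: 2ξ₁ / 543 = 0.156 → ξ₁ = 42.35 mol.
Conversion of E: 2ξ₁ + 1ξ₂ = 0.615 × 543 = 333.9 → ξ₂ = 249.2 mol.
Outlet amounts (n = n₀ + Σ ν·ξ):
  E: 543 − 2(42.35) − 1(249.2) = 209.1
  B: 0 + 2(42.35) = 84.71
  C: 0 + 1(249.2) = 249.2
Total out = 209.1 + 84.71 + 249.2 = 543 mol.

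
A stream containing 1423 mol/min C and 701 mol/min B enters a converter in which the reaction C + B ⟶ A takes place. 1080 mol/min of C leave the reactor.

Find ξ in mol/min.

For C: n = n₀ − 1ξ → 1080 = 1423 − 1ξ, giving ξ = 343 mol/min.
Outlet amounts (n = n₀ + ν ξ):
  C: 1423 − 1(343) = 1080
  B: 701 − 1(343) = 358
  A: 0 + 1(343) = 343

ξ = 343 mol/min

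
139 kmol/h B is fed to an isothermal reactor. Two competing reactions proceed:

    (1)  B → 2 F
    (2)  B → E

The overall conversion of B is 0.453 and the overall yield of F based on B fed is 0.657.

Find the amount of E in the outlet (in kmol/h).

Yield of F: 2ξ₁ / 139 = 0.657 → ξ₁ = 45.66 kmol/h.
Conversion of B: 1ξ₁ + 1ξ₂ = 0.453 × 139 = 62.97 → ξ₂ = 17.31 kmol/h.
Outlet amounts (n = n₀ + Σ ν·ξ):
  B: 139 − 1(45.66) − 1(17.31) = 76.03
  F: 0 + 2(45.66) = 91.32
  E: 0 + 1(17.31) = 17.31

17.3 kmol/h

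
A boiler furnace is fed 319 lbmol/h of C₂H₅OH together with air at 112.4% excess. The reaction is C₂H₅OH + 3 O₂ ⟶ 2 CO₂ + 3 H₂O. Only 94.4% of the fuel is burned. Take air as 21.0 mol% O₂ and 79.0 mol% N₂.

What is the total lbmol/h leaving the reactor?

10300 lbmol/h

Stoichiometric O₂ = 3 × 319 = 957 lbmol/h; O₂ fed = 957 × 2.124 = 2033 lbmol/h.
N₂ fed = 2033 × 79/21 = 7647 lbmol/h.
Fuel reacted = 0.944 × 319 → ξ = 301.1 lbmol/h.
Outlet (n = n₀ + ν ξ):
  C₂H₅OH: 319 − 1(301.1) = 17.86
  O₂: 2033 − 3(301.1) = 1129
  N₂: 7647 (inert)
  CO₂: 0 + 2(301.1) = 602.3
  H₂O: 0 + 3(301.1) = 903.4
Total out = 17.86 + 1129 + 7647 + 602.3 + 903.4 = 10300 lbmol/h.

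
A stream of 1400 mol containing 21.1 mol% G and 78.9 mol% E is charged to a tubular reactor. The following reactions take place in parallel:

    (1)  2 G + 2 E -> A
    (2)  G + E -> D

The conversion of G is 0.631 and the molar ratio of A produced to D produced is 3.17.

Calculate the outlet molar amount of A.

Conversion of G: G consumed = 0.631 × 295.4 = 186.4 mol = 2ξ₁ + 1ξ₂.
Selectivity: 1ξ₁ / (1ξ₂) = 3.17 → ξ₁ = 3.17 ξ₂.
Substitute: (2·3.17 + 1) ξ₂ = 186.4 → ξ₂ = 25.39 mol, ξ₁ = 80.5 mol.
Outlet amounts (n = n₀ + Σ ν·ξ):
  G: 295.4 − 2(80.5) − 1(25.39) = 109
  E: 1105 − 2(80.5) − 1(25.39) = 918.2
  A: 0 + 1(80.5) = 80.5
  D: 0 + 1(25.39) = 25.39

80.5 mol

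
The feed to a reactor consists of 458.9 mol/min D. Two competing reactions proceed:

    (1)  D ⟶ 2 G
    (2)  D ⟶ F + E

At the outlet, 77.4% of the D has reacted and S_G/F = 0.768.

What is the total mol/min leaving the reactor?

Conversion of D: D consumed = 0.774 × 458.9 = 355.2 mol/min = 1ξ₁ + 1ξ₂.
Selectivity: 2ξ₁ / (1ξ₂) = 0.768 → ξ₁ = 0.384 ξ₂.
Substitute: (1·0.384 + 1) ξ₂ = 355.2 → ξ₂ = 256.6 mol/min, ξ₁ = 98.55 mol/min.
Outlet amounts (n = n₀ + Σ ν·ξ):
  D: 458.9 − 1(98.55) − 1(256.6) = 103.7
  G: 0 + 2(98.55) = 197.1
  F: 0 + 1(256.6) = 256.6
  E: 0 + 1(256.6) = 256.6
Total out = 103.7 + 197.1 + 256.6 + 256.6 = 814.1 mol/min.

814 mol/min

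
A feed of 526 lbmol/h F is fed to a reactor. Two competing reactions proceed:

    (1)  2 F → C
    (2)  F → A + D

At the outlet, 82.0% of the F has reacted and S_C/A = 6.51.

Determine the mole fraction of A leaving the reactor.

Conversion of F: F consumed = 0.82 × 526 = 431.3 lbmol/h = 2ξ₁ + 1ξ₂.
Selectivity: 1ξ₁ / (1ξ₂) = 6.51 → ξ₁ = 6.51 ξ₂.
Substitute: (2·6.51 + 1) ξ₂ = 431.3 → ξ₂ = 30.76 lbmol/h, ξ₁ = 200.3 lbmol/h.
Outlet amounts (n = n₀ + Σ ν·ξ):
  F: 526 − 2(200.3) − 1(30.76) = 94.68
  C: 0 + 1(200.3) = 200.3
  A: 0 + 1(30.76) = 30.76
  D: 0 + 1(30.76) = 30.76
Total out = 356.5 lbmol/h; y_A = 30.76 / 356.5 = 0.0863.

0.0863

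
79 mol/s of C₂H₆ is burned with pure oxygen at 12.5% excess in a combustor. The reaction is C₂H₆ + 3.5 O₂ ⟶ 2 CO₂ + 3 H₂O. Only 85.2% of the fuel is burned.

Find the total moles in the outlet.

424 mol/s

Stoichiometric O₂ = 3.5 × 79 = 276.5 mol/s; O₂ fed = 276.5 × 1.125 = 311.1 mol/s.
Fuel reacted = 0.852 × 79 → ξ = 67.31 mol/s.
Outlet (n = n₀ + ν ξ):
  C₂H₆: 79 − 1(67.31) = 11.69
  O₂: 311.1 − 3.5(67.31) = 75.48
  CO₂: 0 + 2(67.31) = 134.6
  H₂O: 0 + 3(67.31) = 201.9
Total out = 11.69 + 75.48 + 134.6 + 201.9 = 423.7 mol/s.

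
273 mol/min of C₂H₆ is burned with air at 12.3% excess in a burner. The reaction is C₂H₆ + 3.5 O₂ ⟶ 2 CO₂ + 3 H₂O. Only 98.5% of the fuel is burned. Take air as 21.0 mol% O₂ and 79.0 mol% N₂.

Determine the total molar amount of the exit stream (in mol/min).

5520 mol/min

Stoichiometric O₂ = 3.5 × 273 = 955.5 mol/min; O₂ fed = 955.5 × 1.123 = 1073 mol/min.
N₂ fed = 1073 × 79/21 = 4037 mol/min.
Fuel reacted = 0.985 × 273 → ξ = 268.9 mol/min.
Outlet (n = n₀ + ν ξ):
  C₂H₆: 273 − 1(268.9) = 4.095
  O₂: 1073 − 3.5(268.9) = 131.9
  N₂: 4037 (inert)
  CO₂: 0 + 2(268.9) = 537.8
  H₂O: 0 + 3(268.9) = 806.7
Total out = 4.095 + 131.9 + 4037 + 537.8 + 806.7 = 5517 mol/min.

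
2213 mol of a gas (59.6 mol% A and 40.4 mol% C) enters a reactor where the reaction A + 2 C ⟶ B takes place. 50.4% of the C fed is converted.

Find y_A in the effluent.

C reacted = 0.504 × 894.1 = 450.6 mol; ν_C = −2, so ξ = 450.6/2 = 225.3 mol.
Outlet amounts (n = n₀ + ν ξ):
  A: 1319 − 1(225.3) = 1094
  C: 894.1 − 2(225.3) = 443.4
  B: 0 + 1(225.3) = 225.3
Total out = 1762 mol; y_A = 1094 / 1762 = 0.6205.

0.621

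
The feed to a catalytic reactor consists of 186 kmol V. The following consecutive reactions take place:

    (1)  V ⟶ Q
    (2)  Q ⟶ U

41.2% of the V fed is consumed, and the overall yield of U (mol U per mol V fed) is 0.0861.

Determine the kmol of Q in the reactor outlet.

60.6 kmol

Conversion of V: V consumed = 1ξ₁ = 0.412 × 186 → ξ₁ = 76.63 kmol.
Yield of U: 1ξ₂ / 186 = 0.0861 → ξ₂ = 16.01 kmol.
Outlet amounts (n = n₀ + Σ ν·ξ):
  V: 186 − 1(76.63) = 109.4
  Q: 0 + 1(76.63) − 1(16.01) = 60.62
  U: 0 + 1(16.01) = 16.01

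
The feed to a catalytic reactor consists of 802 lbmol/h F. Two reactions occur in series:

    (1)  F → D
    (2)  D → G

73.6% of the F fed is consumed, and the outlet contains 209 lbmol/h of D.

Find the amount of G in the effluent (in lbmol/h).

381 lbmol/h

Conversion of F: F consumed = 1ξ₁ = 0.736 × 802 → ξ₁ = 590.3 lbmol/h.
D balance: n_D = 0 + 1ξ₁ − 1ξ₂ = 209 → ξ₂ = (1·590.3 − 209)/1 = 381.3 lbmol/h.
Outlet amounts (n = n₀ + Σ ν·ξ):
  F: 802 − 1(590.3) = 211.7
  D: 0 + 1(590.3) − 1(381.3) = 209
  G: 0 + 1(381.3) = 381.3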